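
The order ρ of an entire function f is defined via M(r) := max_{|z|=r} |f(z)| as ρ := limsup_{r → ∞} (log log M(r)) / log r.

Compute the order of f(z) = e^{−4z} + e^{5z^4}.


Each summand is entire of order 1 and 4 respectively (as in the single-exponential case). The order of a sum is at most the max of the orders, so ρ ≤ 4. For the lower bound: on |z|=r choose arg z so that 5z^4 is real positive; then |e^{5z^4}| = e^{5r^4} while |e^{-4z}| ≤ e^{4r^1} = o(e^{5r^4}). So |f| ≥ e^{5r^4}(1 − o(1)) and ρ ≥ 4. Hence ρ = max(1, 4) = 4.
Therefore ρ = 4.

Order ρ = 4.


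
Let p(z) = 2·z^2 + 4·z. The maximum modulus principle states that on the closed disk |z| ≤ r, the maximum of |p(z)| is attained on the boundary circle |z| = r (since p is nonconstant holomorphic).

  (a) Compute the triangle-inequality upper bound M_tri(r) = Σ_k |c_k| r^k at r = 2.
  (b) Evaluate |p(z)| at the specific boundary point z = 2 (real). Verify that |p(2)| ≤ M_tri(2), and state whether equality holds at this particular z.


Coefficients: c_0 = 0, c_1 = 4, c_2 = 2. Radius r = 2.
Part (a). Triangle bound: M_tri(r) = Σ_k |c_k| r^k
  = |0|·2^0 + |4|·2^1 + |2|·2^2
  = 0 + 8 + 8 = 16.
This bounds M(r) := max_{|z|=r} |p(z)| from above; equality holds iff all terms c_k z^k can be made to align in phase at a single z on |z|=r.
Part (b). At z = 2 (real, on the circle |z| = r):
  p(2) = (0)·2^0 + (4)·2^1 + (2)·2^2 = 16.
  |p(2)| = 16.
Since all nonzero coefficients share the same sign, |p(2)| = 16 = M_tri(2); the triangle bound is attained at z = 2, so in fact M(r) = 16.

M_tri(2) = 16; |p(2)| = 16; equality at z=2: yes.


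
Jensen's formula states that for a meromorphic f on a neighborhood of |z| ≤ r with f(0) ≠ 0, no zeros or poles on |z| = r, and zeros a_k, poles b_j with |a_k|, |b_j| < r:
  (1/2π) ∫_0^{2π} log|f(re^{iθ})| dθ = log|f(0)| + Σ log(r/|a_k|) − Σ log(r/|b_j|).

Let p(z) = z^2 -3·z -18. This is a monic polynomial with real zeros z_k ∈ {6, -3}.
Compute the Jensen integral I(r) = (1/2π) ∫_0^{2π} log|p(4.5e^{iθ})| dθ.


Zeros: -3, 6; r = 4.5.
Inside |z| < r: -3. Outside (|z| ≥ r): 6.
p(0) = -18, so log|p(0)| = log(18) = 2.8904.
Apply Jensen: I(r) = log|p(0)| + Σ_k log(r/|z_k|), summed over zeros inside |z| < r.
  log(r/|z_k|) for z_k = -3: log(4.5/3) = 0.4055
  Outside zeros (6) contribute nothing to the Jensen sum.
Sum over inside zeros: 0.4055.
I(r) = log|p(0)| + (inside sum) = 2.8904 + 0.4055 = 3.2958.
Note: since some zeros are outside |z| ≤ r, the simplified n·log(r) form does NOT apply — only the inside zeros contribute.

I(r) ≈ 3.2958.


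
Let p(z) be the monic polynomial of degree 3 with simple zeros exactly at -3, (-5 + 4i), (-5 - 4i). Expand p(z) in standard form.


The polynomial is p(z) = ∏_{α ∈ S} (z − α), where S = {-3, (-5 + 4i), (-5 - 4i)}.
Expanding the product yields: p(z) = z^3 + 13·z^2 + 71·z + 123.
Note conjugate pairs combine to real quadratics: (z − (-5+4i))(z − (-5−4i)) = z² + 10z + 41.
The resulting polynomial has degree 3 and real coefficients as required.

p(z) = z^3 + 13·z^2 + 71·z + 123.


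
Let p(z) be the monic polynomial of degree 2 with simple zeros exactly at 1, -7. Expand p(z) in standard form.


The polynomial is p(z) = ∏_{α ∈ S} (z − α), where S = {1, -7}.
Expanding the product yields: p(z) = z^2 + 6·z -7.
The resulting polynomial has degree 2 and real coefficients as required.

p(z) = z^2 + 6·z -7.


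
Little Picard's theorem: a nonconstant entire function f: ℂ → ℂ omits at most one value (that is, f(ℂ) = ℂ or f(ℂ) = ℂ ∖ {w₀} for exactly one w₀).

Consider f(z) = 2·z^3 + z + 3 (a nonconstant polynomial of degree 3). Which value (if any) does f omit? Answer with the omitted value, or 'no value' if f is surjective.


Little Picard bounds the complement of f(ℂ) to at most one point.
For every w ∈ ℂ, the equation p(z) − w = 0 is a nonconstant polynomial in z and hence has at least one root by the fundamental theorem of algebra. So p is surjective onto ℂ, omitting no value.

Omitted value: no value.


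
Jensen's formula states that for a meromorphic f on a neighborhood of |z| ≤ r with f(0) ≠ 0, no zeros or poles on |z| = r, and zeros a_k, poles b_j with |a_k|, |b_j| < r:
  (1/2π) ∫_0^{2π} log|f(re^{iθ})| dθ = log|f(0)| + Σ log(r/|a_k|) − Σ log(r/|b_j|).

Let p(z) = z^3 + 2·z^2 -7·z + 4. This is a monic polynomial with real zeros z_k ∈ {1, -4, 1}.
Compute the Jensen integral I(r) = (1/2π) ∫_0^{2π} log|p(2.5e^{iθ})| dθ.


Zeros: -4, 1, 1; r = 2.5.
Inside |z| < r: 1, 1. Outside (|z| ≥ r): -4.
p(0) = 4, so log|p(0)| = log(4) = 1.3863.
Apply Jensen: I(r) = log|p(0)| + Σ_k log(r/|z_k|), summed over zeros inside |z| < r.
  log(r/|z_k|) for z_k = 1: log(2.5/1) = 0.9163
  log(r/|z_k|) for z_k = 1: log(2.5/1) = 0.9163
  Outside zeros (-4) contribute nothing to the Jensen sum.
Sum over inside zeros: 1.8326.
I(r) = log|p(0)| + (inside sum) = 1.3863 + 1.8326 = 3.2189.
Note: since some zeros are outside |z| ≤ r, the simplified n·log(r) form does NOT apply — only the inside zeros contribute.

I(r) ≈ 3.2189.


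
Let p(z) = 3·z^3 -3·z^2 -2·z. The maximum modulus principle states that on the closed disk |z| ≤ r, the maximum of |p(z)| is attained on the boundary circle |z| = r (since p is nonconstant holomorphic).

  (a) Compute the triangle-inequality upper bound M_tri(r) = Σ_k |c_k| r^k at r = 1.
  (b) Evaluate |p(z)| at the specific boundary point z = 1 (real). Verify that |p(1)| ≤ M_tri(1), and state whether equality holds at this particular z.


Coefficients: c_0 = 0, c_1 = -2, c_2 = -3, c_3 = 3. Radius r = 1.
Part (a). Triangle bound: M_tri(r) = Σ_k |c_k| r^k
  = |0|·1^0 + |-2|·1^1 + |-3|·1^2 + |3|·1^3
  = 0 + 2 + 3 + 3 = 8.
This bounds M(r) := max_{|z|=r} |p(z)| from above; equality holds iff all terms c_k z^k can be made to align in phase at a single z on |z|=r.
Part (b). At z = 1 (real, on the circle |z| = r):
  p(1) = (0)·1^0 + (-2)·1^1 + (-3)·1^2 + (3)·1^3 = -2.
  |p(1)| = 2.
Check: |p(1)| = 2 ≤ 8 = M_tri(1). ✓ Equality does not hold at z = 1 (the coefficients have mixed signs, so the terms do not all align in phase there).

M_tri(1) = 8; |p(1)| = 2; equality at z=1: no.


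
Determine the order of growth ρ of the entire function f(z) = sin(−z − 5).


sin(w) is a linear combination of e^{iw} and e^{−iw} (or e^w, e^{−w} in the hyperbolic case), so |sin(w)| ≤ e^{|w|}. With w = −z − 5, |w| ≤ 1|z| + 5 = 1r + 5 on |z| = r, giving M(r) ≤ e^{1r + 5}, so ρ ≤ 1. On a suitable ray (z = it for sin/cos; z = t for sinh/cosh, t real → ∞), |sin(−z − 5)| grows like e^{1|t|}/2, so ρ ≥ 1. Hence ρ = 1.
Therefore ρ = 1.

Order ρ = 1.


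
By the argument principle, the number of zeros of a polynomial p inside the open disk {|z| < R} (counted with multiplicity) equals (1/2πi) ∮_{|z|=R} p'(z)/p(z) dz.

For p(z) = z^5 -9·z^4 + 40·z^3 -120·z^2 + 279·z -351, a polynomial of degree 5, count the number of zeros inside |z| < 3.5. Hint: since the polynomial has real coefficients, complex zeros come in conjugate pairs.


The zeros of p are: 3, (0 + 3i), (0 - 3i), (3 + 2i), (3 - 2i).
Their magnitudes are: 3, 3, 3, 3.606, 3.606.
Zeros with |z| < R = 3.5: 3, (0 + 3i), (0 - 3i).
Count = 3.
By the argument principle, (1/2πi) ∮_{|z|=R} p'(z)/p(z) dz equals exactly this count.

Number of zeros inside |z| < 3.5: 3.


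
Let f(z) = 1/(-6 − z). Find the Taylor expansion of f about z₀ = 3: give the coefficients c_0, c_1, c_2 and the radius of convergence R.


Let w = z − z₀, so z = z₀ + w.
Then -6 − z = -6 − (z₀ + w) = (-6 − z₀) − w = -9 − w.
f(z) = 1/(-9 − w) = (1/(-9)) · 1/(1 − w/(-9)) = Σ_{n≥0} w^n / (-9)^(n+1).
So c_n = 1/(-9)^(n+1):
  c_0 = 1/(-9)^1 = -1/9.
  c_1 = 1/(-9)^2 = 1/81.
  c_2 = 1/(-9)^3 = -1/729.
The series is valid for |w/d| < 1, i.e. |z − z₀| < |d|.
Radius of convergence: R = |-6 − z₀| = |-9| = 9 (distance from z₀ to the singularity z = -6).

c_0 = -1/9, c_1 = 1/81, c_2 = -1/729; R = 9.


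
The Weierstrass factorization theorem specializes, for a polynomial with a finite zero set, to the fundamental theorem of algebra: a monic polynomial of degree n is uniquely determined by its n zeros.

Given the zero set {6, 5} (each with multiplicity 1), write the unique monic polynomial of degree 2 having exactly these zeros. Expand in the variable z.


The polynomial is p(z) = ∏_{α ∈ S} (z − α), where S = {6, 5}.
Expanding the product yields: p(z) = z^2 -11·z + 30.
The resulting polynomial has degree 2 and real coefficients as required.

p(z) = z^2 -11·z + 30.


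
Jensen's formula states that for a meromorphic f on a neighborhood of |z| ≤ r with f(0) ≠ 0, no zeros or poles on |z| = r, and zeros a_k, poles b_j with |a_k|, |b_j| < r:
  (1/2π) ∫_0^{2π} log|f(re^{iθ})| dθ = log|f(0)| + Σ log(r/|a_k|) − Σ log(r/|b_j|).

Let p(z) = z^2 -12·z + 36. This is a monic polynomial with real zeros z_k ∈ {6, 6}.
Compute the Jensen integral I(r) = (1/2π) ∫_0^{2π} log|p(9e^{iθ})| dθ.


Zeros: 6, 6; r = 9.
Inside |z| < r: 6, 6. Outside (|z| ≥ r): ∅.
p(0) = 36, so log|p(0)| = log(36) = 3.5835.
Apply Jensen: I(r) = log|p(0)| + Σ_k log(r/|z_k|), summed over zeros inside |z| < r.
  log(r/|z_k|) for z_k = 6: log(9/6) = 0.4055
  log(r/|z_k|) for z_k = 6: log(9/6) = 0.4055
Sum over inside zeros: 0.8109.
I(r) = log|p(0)| + (inside sum) = 3.5835 + 0.8109 = 4.3944.
Closed form (all zeros inside, monic): I(r) = n·log(r) = 2·log(9) = 4.3944. ✓

I(r) ≈ 4.3944.


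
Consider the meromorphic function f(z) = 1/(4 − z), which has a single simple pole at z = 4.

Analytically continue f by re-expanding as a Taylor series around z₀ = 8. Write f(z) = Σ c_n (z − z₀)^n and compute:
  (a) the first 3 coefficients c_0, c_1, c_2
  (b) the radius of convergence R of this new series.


Let w = z − z₀, so z = z₀ + w.
Then 4 − z = 4 − (z₀ + w) = (4 − z₀) − w = -4 − w.
f(z) = 1/(-4 − w) = (1/(-4)) · 1/(1 − w/(-4)) = Σ_{n≥0} w^n / (-4)^(n+1).
So c_n = 1/(-4)^(n+1):
  c_0 = 1/(-4)^1 = -1/4.
  c_1 = 1/(-4)^2 = 1/16.
  c_2 = 1/(-4)^3 = -1/64.
The series is valid for |w/d| < 1, i.e. |z − z₀| < |d|.
Radius of convergence: R = |4 − z₀| = |-4| = 4 (distance from z₀ to the singularity z = 4).

c_0 = -1/4, c_1 = 1/16, c_2 = -1/64; R = 4.


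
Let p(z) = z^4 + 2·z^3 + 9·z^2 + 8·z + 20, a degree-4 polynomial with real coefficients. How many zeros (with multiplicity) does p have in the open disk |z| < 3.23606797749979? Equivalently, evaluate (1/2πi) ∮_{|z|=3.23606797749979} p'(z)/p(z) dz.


The zeros of p are: (0 + 2i), (0 - 2i), (-1 + 2i), (-1 - 2i).
Their magnitudes are: 2, 2, 2.236, 2.236.
Zeros with |z| < R = 3.23606797749979: (0 + 2i), (0 - 2i), (-1 + 2i), (-1 - 2i).
Count = 4.
By the argument principle, (1/2πi) ∮_{|z|=R} p'(z)/p(z) dz equals exactly this count.

Number of zeros inside |z| < 3.23606797749979: 4.


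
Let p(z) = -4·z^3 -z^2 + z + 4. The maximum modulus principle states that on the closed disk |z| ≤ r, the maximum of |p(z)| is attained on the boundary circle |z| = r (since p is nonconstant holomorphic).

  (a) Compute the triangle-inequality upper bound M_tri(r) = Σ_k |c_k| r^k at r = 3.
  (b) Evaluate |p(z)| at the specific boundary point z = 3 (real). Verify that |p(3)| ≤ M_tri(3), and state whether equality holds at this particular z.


Coefficients: c_0 = 4, c_1 = 1, c_2 = -1, c_3 = -4. Radius r = 3.
Part (a). Triangle bound: M_tri(r) = Σ_k |c_k| r^k
  = |4|·3^0 + |1|·3^1 + |-1|·3^2 + |-4|·3^3
  = 4 + 3 + 9 + 108 = 124.
This bounds M(r) := max_{|z|=r} |p(z)| from above; equality holds iff all terms c_k z^k can be made to align in phase at a single z on |z|=r.
Part (b). At z = 3 (real, on the circle |z| = r):
  p(3) = (4)·3^0 + (1)·3^1 + (-1)·3^2 + (-4)·3^3 = -110.
  |p(3)| = 110.
Check: |p(3)| = 110 ≤ 124 = M_tri(3). ✓ Equality does not hold at z = 3 (the coefficients have mixed signs, so the terms do not all align in phase there).

M_tri(3) = 124; |p(3)| = 110; equality at z=3: no.


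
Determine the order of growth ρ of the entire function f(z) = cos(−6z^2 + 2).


Write cos(w) = (e^{iw} ± e^{−iw})/(2 or 2i), so |cos(w)| ≤ e^{|w|}. With w = −6z^2 + 2, |w| ≤ 6r^2 + 2 on |z|=r, giving M(r) ≤ e^{6r^2 + 2} and ρ ≤ 2. For the lower bound, choose z on |z|=r with -6z^2 purely imaginary of modulus 6r^2; then |cos(−6z^2 + 2)| grows like e^{6r^2}/2, so ρ ≥ 2. Hence ρ = 2.
Therefore ρ = 2.

Order ρ = 2.


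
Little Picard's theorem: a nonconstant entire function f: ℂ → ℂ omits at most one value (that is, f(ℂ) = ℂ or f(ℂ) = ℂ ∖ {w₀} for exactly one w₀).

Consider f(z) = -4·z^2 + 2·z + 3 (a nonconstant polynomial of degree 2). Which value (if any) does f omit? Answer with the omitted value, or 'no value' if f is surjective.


Little Picard bounds the complement of f(ℂ) to at most one point.
For every w ∈ ℂ, the equation p(z) − w = 0 is a nonconstant polynomial in z and hence has at least one root by the fundamental theorem of algebra. So p is surjective onto ℂ, omitting no value.

Omitted value: no value.


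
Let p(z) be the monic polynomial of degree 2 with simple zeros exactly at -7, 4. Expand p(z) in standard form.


The polynomial is p(z) = ∏_{α ∈ S} (z − α), where S = {-7, 4}.
Expanding the product yields: p(z) = z^2 + 3·z -28.
The resulting polynomial has degree 2 and real coefficients as required.

p(z) = z^2 + 3·z -28.


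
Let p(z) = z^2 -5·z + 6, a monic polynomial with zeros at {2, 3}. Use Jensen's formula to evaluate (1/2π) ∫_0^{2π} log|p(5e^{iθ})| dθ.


Zeros: 2, 3; r = 5.
Inside |z| < r: 2, 3. Outside (|z| ≥ r): ∅.
p(0) = 6, so log|p(0)| = log(6) = 1.7918.
Apply Jensen: I(r) = log|p(0)| + Σ_k log(r/|z_k|), summed over zeros inside |z| < r.
  log(r/|z_k|) for z_k = 2: log(5/2) = 0.9163
  log(r/|z_k|) for z_k = 3: log(5/3) = 0.5108
Sum over inside zeros: 1.4271.
I(r) = log|p(0)| + (inside sum) = 1.7918 + 1.4271 = 3.2189.
Closed form (all zeros inside, monic): I(r) = n·log(r) = 2·log(5) = 3.2189. ✓

I(r) ≈ 3.2189.


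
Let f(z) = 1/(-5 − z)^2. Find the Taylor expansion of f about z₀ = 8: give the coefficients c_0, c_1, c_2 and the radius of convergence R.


Let w = z − z₀, so z = z₀ + w.
Then -5 − z = -5 − (z₀ + w) = (-5 − z₀) − w = -13 − w.
f(z) = 1/(-13 − w)^2 = (1/(-13)^2) · (1 − w/(-13))^{−2}.
By the binomial series (1−u)^{−2} = Σ_{n≥0} C(n+1, 1) u^n for |u|<1, with u = w/(-13):
  c_n = C(n+1, 1) / (-13)^(n+2).
  c_0 = 1/(-13)^2 = 1/169.
  c_1 = 2/(-13)^3 = -2/2197.
  c_2 = 3/(-13)^4 = 3/28561.
The series is valid for |w/d| < 1, i.e. |z − z₀| < |d|.
Radius of convergence: R = |-5 − z₀| = |-13| = 13 (distance from z₀ to the singularity z = -5).

c_0 = 1/169, c_1 = -2/2197, c_2 = 3/28561; R = 13.


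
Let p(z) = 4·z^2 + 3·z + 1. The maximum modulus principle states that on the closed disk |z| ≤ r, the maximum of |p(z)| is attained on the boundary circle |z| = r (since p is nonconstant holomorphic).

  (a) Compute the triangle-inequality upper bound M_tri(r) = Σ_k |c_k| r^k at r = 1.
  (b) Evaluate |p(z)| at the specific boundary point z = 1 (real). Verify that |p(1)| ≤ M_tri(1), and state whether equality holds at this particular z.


Coefficients: c_0 = 1, c_1 = 3, c_2 = 4. Radius r = 1.
Part (a). Triangle bound: M_tri(r) = Σ_k |c_k| r^k
  = |1|·1^0 + |3|·1^1 + |4|·1^2
  = 1 + 3 + 4 = 8.
This bounds M(r) := max_{|z|=r} |p(z)| from above; equality holds iff all terms c_k z^k can be made to align in phase at a single z on |z|=r.
Part (b). At z = 1 (real, on the circle |z| = r):
  p(1) = (1)·1^0 + (3)·1^1 + (4)·1^2 = 8.
  |p(1)| = 8.
Since all nonzero coefficients share the same sign, |p(1)| = 8 = M_tri(1); the triangle bound is attained at z = 1, so in fact M(r) = 8.

M_tri(1) = 8; |p(1)| = 8; equality at z=1: yes.


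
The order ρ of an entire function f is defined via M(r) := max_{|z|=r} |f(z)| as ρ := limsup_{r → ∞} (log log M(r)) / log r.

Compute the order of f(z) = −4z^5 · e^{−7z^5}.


M(r) = max_{|z|=r} |-4|·|z|^5·|e^{−7z^5}| = 4·r^5 · e^{7r^5} (the factors attain their maxima compatibly on |z|=r). Then log M(r) = log 4 + 5·log r + 7r^5, dominated by the last term, so log log M(r) ~ 5·log r. The polynomial factor -4z^5 contributes only a log r term and does not affect the order. ρ = 5.
Therefore ρ = 5.

Order ρ = 5.


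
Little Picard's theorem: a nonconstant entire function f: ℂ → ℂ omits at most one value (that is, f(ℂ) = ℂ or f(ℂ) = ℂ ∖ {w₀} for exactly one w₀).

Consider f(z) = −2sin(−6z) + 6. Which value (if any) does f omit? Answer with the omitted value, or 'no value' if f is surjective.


Little Picard bounds the complement of f(ℂ) to at most one point.
sin is entire and surjective onto ℂ: for every w ∈ ℂ, sin(ζ) = w has a solution ζ ∈ ℂ (e.g., via the complex inverse arcsin). With ζ = −6z this gives z = ζ/(-6). Then -2·sin(−6z) takes every value in -2·ℂ = ℂ, and adding 6 is a bijection of ℂ. So f is surjective and omits no value. (Note: only on the real line is sin bounded by [−1, 1].)

Omitted value: no value.


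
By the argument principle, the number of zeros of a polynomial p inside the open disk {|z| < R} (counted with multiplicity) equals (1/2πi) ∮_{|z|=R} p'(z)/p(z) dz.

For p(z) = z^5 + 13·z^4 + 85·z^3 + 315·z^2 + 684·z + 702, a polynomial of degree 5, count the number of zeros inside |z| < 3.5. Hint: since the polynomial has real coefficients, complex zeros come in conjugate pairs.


The zeros of p are: -3, (-2 + 3i), (-2 - 3i), (-3 + 3i), (-3 - 3i).
Their magnitudes are: 3, 3.606, 3.606, 4.243, 4.243.
Zeros with |z| < R = 3.5: -3.
Count = 1.
By the argument principle, (1/2πi) ∮_{|z|=R} p'(z)/p(z) dz equals exactly this count.

Number of zeros inside |z| < 3.5: 1.


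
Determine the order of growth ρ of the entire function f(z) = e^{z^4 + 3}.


|e^{z^4 + 3}| = e^{Re(1·z^4) + 3} ≤ e^{1|z|^4 + 3} = e^{1r^4 + 3} on |z| = r, so ρ ≤ 4. Choosing z on |z|=r so that 1·z^4 is real positive (always possible by picking arg z appropriately) gives |f(z)| = e^{1r^4 + 3}, matching the bound. The additive constant 3 does not affect log log M(r) ~ 4·log r. Hence ρ = 4.
Therefore ρ = 4.

Order ρ = 4.


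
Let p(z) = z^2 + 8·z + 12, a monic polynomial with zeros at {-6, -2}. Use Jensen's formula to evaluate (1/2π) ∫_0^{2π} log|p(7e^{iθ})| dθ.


Zeros: -6, -2; r = 7.
Inside |z| < r: -6, -2. Outside (|z| ≥ r): ∅.
p(0) = 12, so log|p(0)| = log(12) = 2.4849.
Apply Jensen: I(r) = log|p(0)| + Σ_k log(r/|z_k|), summed over zeros inside |z| < r.
  log(r/|z_k|) for z_k = -6: log(7/6) = 0.1542
  log(r/|z_k|) for z_k = -2: log(7/2) = 1.2528
Sum over inside zeros: 1.4069.
I(r) = log|p(0)| + (inside sum) = 2.4849 + 1.4069 = 3.8918.
Closed form (all zeros inside, monic): I(r) = n·log(r) = 2·log(7) = 3.8918. ✓

I(r) ≈ 3.8918.


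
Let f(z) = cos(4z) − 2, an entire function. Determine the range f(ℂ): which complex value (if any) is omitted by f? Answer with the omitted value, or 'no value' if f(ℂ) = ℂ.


Little Picard bounds the complement of f(ℂ) to at most one point.
cos is entire and surjective onto ℂ: for every w ∈ ℂ, cos(ζ) = w has a solution ζ ∈ ℂ (e.g., via the complex inverse arccos). With ζ = 4z this gives z = ζ/(4). Then 1·cos(4z) takes every value in 1·ℂ = ℂ, and adding -2 is a bijection of ℂ. So f is surjective and omits no value. (Note: only on the real line is cos bounded by [−1, 1].)

Omitted value: no value.


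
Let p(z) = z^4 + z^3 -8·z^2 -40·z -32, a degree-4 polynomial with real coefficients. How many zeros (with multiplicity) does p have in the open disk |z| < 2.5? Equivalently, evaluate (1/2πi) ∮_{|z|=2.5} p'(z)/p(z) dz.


The zeros of p are: -1, (-2 + 2i), (-2 - 2i), 4.
Their magnitudes are: 1, 2.828, 2.828, 4.
Zeros with |z| < R = 2.5: -1.
Count = 1.
By the argument principle, (1/2πi) ∮_{|z|=R} p'(z)/p(z) dz equals exactly this count.

Number of zeros inside |z| < 2.5: 1.


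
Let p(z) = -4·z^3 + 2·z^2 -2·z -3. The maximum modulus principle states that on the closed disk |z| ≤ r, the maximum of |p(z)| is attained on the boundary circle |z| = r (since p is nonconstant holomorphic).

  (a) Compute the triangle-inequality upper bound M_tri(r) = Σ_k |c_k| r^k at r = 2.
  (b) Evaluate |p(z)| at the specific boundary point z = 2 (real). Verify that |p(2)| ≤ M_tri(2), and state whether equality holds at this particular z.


Coefficients: c_0 = -3, c_1 = -2, c_2 = 2, c_3 = -4. Radius r = 2.
Part (a). Triangle bound: M_tri(r) = Σ_k |c_k| r^k
  = |-3|·2^0 + |-2|·2^1 + |2|·2^2 + |-4|·2^3
  = 3 + 4 + 8 + 32 = 47.
This bounds M(r) := max_{|z|=r} |p(z)| from above; equality holds iff all terms c_k z^k can be made to align in phase at a single z on |z|=r.
Part (b). At z = 2 (real, on the circle |z| = r):
  p(2) = (-3)·2^0 + (-2)·2^1 + (2)·2^2 + (-4)·2^3 = -31.
  |p(2)| = 31.
Check: |p(2)| = 31 ≤ 47 = M_tri(2). ✓ Equality does not hold at z = 2 (the coefficients have mixed signs, so the terms do not all align in phase there).

M_tri(2) = 47; |p(2)| = 31; equality at z=2: no.


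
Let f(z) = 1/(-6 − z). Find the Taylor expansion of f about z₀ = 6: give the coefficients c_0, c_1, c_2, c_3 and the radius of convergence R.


Let w = z − z₀, so z = z₀ + w.
Then -6 − z = -6 − (z₀ + w) = (-6 − z₀) − w = -12 − w.
f(z) = 1/(-12 − w) = (1/(-12)) · 1/(1 − w/(-12)) = Σ_{n≥0} w^n / (-12)^(n+1).
So c_n = 1/(-12)^(n+1):
  c_0 = 1/(-12)^1 = -1/12.
  c_1 = 1/(-12)^2 = 1/144.
  c_2 = 1/(-12)^3 = -1/1728.
  c_3 = 1/(-12)^4 = 1/20736.
The series is valid for |w/d| < 1, i.e. |z − z₀| < |d|.
Radius of convergence: R = |-6 − z₀| = |-12| = 12 (distance from z₀ to the singularity z = -6).

c_0 = -1/12, c_1 = 1/144, c_2 = -1/1728, c_3 = 1/20736; R = 12.


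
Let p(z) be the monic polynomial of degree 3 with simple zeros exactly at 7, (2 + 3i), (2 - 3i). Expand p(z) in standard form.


The polynomial is p(z) = ∏_{α ∈ S} (z − α), where S = {7, (2 + 3i), (2 - 3i)}.
Expanding the product yields: p(z) = z^3 -11·z^2 + 41·z -91.
Note conjugate pairs combine to real quadratics: (z − (2+3i))(z − (2−3i)) = z² − 4z + 13.
The resulting polynomial has degree 3 and real coefficients as required.

p(z) = z^3 -11·z^2 + 41·z -91.


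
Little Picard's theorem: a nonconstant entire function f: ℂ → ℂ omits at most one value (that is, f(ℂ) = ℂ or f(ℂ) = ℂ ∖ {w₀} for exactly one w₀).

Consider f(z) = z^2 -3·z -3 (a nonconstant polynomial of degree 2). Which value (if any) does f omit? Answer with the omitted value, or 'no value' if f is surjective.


Little Picard bounds the complement of f(ℂ) to at most one point.
For every w ∈ ℂ, the equation p(z) − w = 0 is a nonconstant polynomial in z and hence has at least one root by the fundamental theorem of algebra. So p is surjective onto ℂ, omitting no value.

Omitted value: no value.


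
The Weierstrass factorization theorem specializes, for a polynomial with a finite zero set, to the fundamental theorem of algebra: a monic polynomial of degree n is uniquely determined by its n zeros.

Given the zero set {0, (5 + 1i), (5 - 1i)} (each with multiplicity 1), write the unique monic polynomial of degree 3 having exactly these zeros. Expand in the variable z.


The polynomial is p(z) = ∏_{α ∈ S} (z − α), where S = {0, (5 + 1i), (5 - 1i)}.
Expanding the product yields: p(z) = z^3 -10·z^2 + 26·z.
Note conjugate pairs combine to real quadratics: (z − (5+1i))(z − (5−1i)) = z² − 10z + 26.
The resulting polynomial has degree 3 and real coefficients as required.

p(z) = z^3 -10·z^2 + 26·z.


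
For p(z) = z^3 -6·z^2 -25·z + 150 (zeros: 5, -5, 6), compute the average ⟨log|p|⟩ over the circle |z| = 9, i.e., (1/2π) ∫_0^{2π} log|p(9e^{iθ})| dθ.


Zeros: -5, 5, 6; r = 9.
Inside |z| < r: -5, 5, 6. Outside (|z| ≥ r): ∅.
p(0) = 150, so log|p(0)| = log(150) = 5.0106.
Apply Jensen: I(r) = log|p(0)| + Σ_k log(r/|z_k|), summed over zeros inside |z| < r.
  log(r/|z_k|) for z_k = 5: log(9/5) = 0.5878
  log(r/|z_k|) for z_k = -5: log(9/5) = 0.5878
  log(r/|z_k|) for z_k = 6: log(9/6) = 0.4055
Sum over inside zeros: 1.5810.
I(r) = log|p(0)| + (inside sum) = 5.0106 + 1.5810 = 6.5917.
Closed form (all zeros inside, monic): I(r) = n·log(r) = 3·log(9) = 6.5917. ✓

I(r) ≈ 6.5917.


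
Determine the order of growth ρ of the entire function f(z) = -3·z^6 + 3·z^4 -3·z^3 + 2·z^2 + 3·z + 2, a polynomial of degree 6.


|f(z)| ≤ Σ|c_k|·r^k = O(r^6) as r → ∞. Polynomial growth is O(e^{r^ε}) for every ε > 0 (since r^6/e^{r^ε} → 0), so ρ ≤ ε for all ε > 0, i.e. ρ = 0. Every nonconstant polynomial has order 0.
Therefore ρ = 0.

Order ρ = 0.


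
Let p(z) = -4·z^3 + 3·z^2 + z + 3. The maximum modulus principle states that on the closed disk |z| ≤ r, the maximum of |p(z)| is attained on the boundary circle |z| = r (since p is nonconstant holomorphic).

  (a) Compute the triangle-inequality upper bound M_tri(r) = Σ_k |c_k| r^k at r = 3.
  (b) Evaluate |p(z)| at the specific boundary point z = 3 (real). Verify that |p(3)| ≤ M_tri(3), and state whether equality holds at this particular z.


Coefficients: c_0 = 3, c_1 = 1, c_2 = 3, c_3 = -4. Radius r = 3.
Part (a). Triangle bound: M_tri(r) = Σ_k |c_k| r^k
  = |3|·3^0 + |1|·3^1 + |3|·3^2 + |-4|·3^3
  = 3 + 3 + 27 + 108 = 141.
This bounds M(r) := max_{|z|=r} |p(z)| from above; equality holds iff all terms c_k z^k can be made to align in phase at a single z on |z|=r.
Part (b). At z = 3 (real, on the circle |z| = r):
  p(3) = (3)·3^0 + (1)·3^1 + (3)·3^2 + (-4)·3^3 = -75.
  |p(3)| = 75.
Check: |p(3)| = 75 ≤ 141 = M_tri(3). ✓ Equality does not hold at z = 3 (the coefficients have mixed signs, so the terms do not all align in phase there).

M_tri(3) = 141; |p(3)| = 75; equality at z=3: no.


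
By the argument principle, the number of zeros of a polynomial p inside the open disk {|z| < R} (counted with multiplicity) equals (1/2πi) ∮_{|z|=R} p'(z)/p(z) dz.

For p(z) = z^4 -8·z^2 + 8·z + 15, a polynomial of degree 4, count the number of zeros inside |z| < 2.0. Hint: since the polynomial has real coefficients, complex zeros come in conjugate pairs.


The zeros of p are: -1, (2 + 1i), (2 - 1i), -3.
Their magnitudes are: 1, 2.236, 2.236, 3.
Zeros with |z| < R = 2.0: -1.
Count = 1.
By the argument principle, (1/2πi) ∮_{|z|=R} p'(z)/p(z) dz equals exactly this count.

Number of zeros inside |z| < 2.0: 1.


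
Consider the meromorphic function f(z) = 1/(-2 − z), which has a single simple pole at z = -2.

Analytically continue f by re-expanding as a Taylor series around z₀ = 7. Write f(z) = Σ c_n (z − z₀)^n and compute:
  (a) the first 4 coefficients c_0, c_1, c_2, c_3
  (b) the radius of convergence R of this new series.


Let w = z − z₀, so z = z₀ + w.
Then -2 − z = -2 − (z₀ + w) = (-2 − z₀) − w = -9 − w.
f(z) = 1/(-9 − w) = (1/(-9)) · 1/(1 − w/(-9)) = Σ_{n≥0} w^n / (-9)^(n+1).
So c_n = 1/(-9)^(n+1):
  c_0 = 1/(-9)^1 = -1/9.
  c_1 = 1/(-9)^2 = 1/81.
  c_2 = 1/(-9)^3 = -1/729.
  c_3 = 1/(-9)^4 = 1/6561.
The series is valid for |w/d| < 1, i.e. |z − z₀| < |d|.
Radius of convergence: R = |-2 − z₀| = |-9| = 9 (distance from z₀ to the singularity z = -2).

c_0 = -1/9, c_1 = 1/81, c_2 = -1/729, c_3 = 1/6561; R = 9.


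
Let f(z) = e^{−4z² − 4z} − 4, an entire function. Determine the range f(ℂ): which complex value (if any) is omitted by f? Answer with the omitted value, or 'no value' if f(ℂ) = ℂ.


Little Picard bounds the complement of f(ℂ) to at most one point.
The exponent g(z) = −4z² − 4z is a nonconstant polynomial, hence surjective onto ℂ. So e^{g(z)} takes every value in {e^w : w ∈ ℂ} = ℂ ∖ {0}. Adding -4 shifts the range to ℂ ∖ {-4}. f omits exactly -4.

Omitted value: -4.


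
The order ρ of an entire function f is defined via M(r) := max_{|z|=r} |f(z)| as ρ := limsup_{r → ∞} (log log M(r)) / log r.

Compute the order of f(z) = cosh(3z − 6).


cosh(w) is a linear combination of e^{iw} and e^{−iw} (or e^w, e^{−w} in the hyperbolic case), so |cosh(w)| ≤ e^{|w|}. With w = 3z − 6, |w| ≤ 3|z| + 6 = 3r + 6 on |z| = r, giving M(r) ≤ e^{3r + 6}, so ρ ≤ 1. On a suitable ray (z = it for sin/cos; z = t for sinh/cosh, t real → ∞), |cosh(3z − 6)| grows like e^{3|t|}/2, so ρ ≥ 1. Hence ρ = 1.
Therefore ρ = 1.

Order ρ = 1.


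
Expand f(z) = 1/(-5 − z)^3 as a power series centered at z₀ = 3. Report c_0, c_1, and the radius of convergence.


Let w = z − z₀, so z = z₀ + w.
Then -5 − z = -5 − (z₀ + w) = (-5 − z₀) − w = -8 − w.
f(z) = 1/(-8 − w)^3 = (1/(-8)^3) · (1 − w/(-8))^{−3}.
By the binomial series (1−u)^{−3} = Σ_{n≥0} C(n+2, 2) u^n for |u|<1, with u = w/(-8):
  c_n = C(n+2, 2) / (-8)^(n+3).
  c_0 = 1/(-8)^3 = -1/512.
  c_1 = 3/(-8)^4 = 3/4096.
The series is valid for |w/d| < 1, i.e. |z − z₀| < |d|.
Radius of convergence: R = |-5 − z₀| = |-8| = 8 (distance from z₀ to the singularity z = -5).

c_0 = -1/512, c_1 = 3/4096; R = 8.


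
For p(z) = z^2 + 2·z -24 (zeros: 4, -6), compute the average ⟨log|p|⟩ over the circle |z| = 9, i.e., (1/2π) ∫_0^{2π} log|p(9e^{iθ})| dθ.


Zeros: -6, 4; r = 9.
Inside |z| < r: -6, 4. Outside (|z| ≥ r): ∅.
p(0) = -24, so log|p(0)| = log(24) = 3.1781.
Apply Jensen: I(r) = log|p(0)| + Σ_k log(r/|z_k|), summed over zeros inside |z| < r.
  log(r/|z_k|) for z_k = 4: log(9/4) = 0.8109
  log(r/|z_k|) for z_k = -6: log(9/6) = 0.4055
Sum over inside zeros: 1.2164.
I(r) = log|p(0)| + (inside sum) = 3.1781 + 1.2164 = 4.3944.
Closed form (all zeros inside, monic): I(r) = n·log(r) = 2·log(9) = 4.3944. ✓

I(r) ≈ 4.3944.


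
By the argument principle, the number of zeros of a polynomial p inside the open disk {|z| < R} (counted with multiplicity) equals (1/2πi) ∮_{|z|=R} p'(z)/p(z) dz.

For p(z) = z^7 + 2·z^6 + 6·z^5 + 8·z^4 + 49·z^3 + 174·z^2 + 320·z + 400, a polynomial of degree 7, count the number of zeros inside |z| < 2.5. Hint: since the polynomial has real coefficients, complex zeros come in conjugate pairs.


The zeros of p are: (-1 + 2i), (-1 - 2i), (-1 + 2i), (-1 - 2i), (2 + 2i), (2 - 2i), -2.
Their magnitudes are: 2.236, 2.236, 2.236, 2.236, 2.828, 2.828, 2.
Zeros with |z| < R = 2.5: (-1 + 2i), (-1 - 2i), (-1 + 2i), (-1 - 2i), -2.
Count = 5.
By the argument principle, (1/2πi) ∮_{|z|=R} p'(z)/p(z) dz equals exactly this count.

Number of zeros inside |z| < 2.5: 5.


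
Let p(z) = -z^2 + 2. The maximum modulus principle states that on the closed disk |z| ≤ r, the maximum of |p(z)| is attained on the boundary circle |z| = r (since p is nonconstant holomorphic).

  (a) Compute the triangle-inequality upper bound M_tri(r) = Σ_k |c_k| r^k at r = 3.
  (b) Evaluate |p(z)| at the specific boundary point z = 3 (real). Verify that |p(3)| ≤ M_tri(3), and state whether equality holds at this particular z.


Coefficients: c_0 = 2, c_1 = 0, c_2 = -1. Radius r = 3.
Part (a). Triangle bound: M_tri(r) = Σ_k |c_k| r^k
  = |2|·3^0 + |0|·3^1 + |-1|·3^2
  = 2 + 0 + 9 = 11.
This bounds M(r) := max_{|z|=r} |p(z)| from above; equality holds iff all terms c_k z^k can be made to align in phase at a single z on |z|=r.
Part (b). At z = 3 (real, on the circle |z| = r):
  p(3) = (2)·3^0 + (0)·3^1 + (-1)·3^2 = -7.
  |p(3)| = 7.
Check: |p(3)| = 7 ≤ 11 = M_tri(3). ✓ Equality does not hold at z = 3 (the coefficients have mixed signs, so the terms do not all align in phase there).

M_tri(3) = 11; |p(3)| = 7; equality at z=3: no.


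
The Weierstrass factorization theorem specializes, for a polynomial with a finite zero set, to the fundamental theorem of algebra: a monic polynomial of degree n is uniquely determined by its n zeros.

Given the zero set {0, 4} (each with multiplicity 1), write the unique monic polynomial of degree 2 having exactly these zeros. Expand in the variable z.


The polynomial is p(z) = ∏_{α ∈ S} (z − α), where S = {0, 4}.
Expanding the product yields: p(z) = z^2 -4·z.
The resulting polynomial has degree 2 and real coefficients as required.

p(z) = z^2 -4·z.


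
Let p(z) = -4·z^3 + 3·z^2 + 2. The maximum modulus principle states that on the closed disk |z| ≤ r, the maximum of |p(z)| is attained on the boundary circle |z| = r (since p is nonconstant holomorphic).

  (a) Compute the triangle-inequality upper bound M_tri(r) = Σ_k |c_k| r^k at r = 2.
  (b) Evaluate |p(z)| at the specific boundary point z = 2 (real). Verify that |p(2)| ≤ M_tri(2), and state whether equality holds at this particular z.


Coefficients: c_0 = 2, c_1 = 0, c_2 = 3, c_3 = -4. Radius r = 2.
Part (a). Triangle bound: M_tri(r) = Σ_k |c_k| r^k
  = |2|·2^0 + |0|·2^1 + |3|·2^2 + |-4|·2^3
  = 2 + 0 + 12 + 32 = 46.
This bounds M(r) := max_{|z|=r} |p(z)| from above; equality holds iff all terms c_k z^k can be made to align in phase at a single z on |z|=r.
Part (b). At z = 2 (real, on the circle |z| = r):
  p(2) = (2)·2^0 + (0)·2^1 + (3)·2^2 + (-4)·2^3 = -18.
  |p(2)| = 18.
Check: |p(2)| = 18 ≤ 46 = M_tri(2). ✓ Equality does not hold at z = 2 (the coefficients have mixed signs, so the terms do not all align in phase there).

M_tri(2) = 46; |p(2)| = 18; equality at z=2: no.


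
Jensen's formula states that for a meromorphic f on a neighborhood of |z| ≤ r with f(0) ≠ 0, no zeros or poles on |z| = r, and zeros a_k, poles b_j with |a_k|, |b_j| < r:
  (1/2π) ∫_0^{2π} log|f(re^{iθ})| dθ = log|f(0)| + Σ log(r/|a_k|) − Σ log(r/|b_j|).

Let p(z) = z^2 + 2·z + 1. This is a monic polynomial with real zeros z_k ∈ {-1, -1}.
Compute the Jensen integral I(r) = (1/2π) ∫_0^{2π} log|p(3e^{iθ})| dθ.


Zeros: -1, -1; r = 3.
Inside |z| < r: -1, -1. Outside (|z| ≥ r): ∅.
p(0) = 1, so log|p(0)| = log(1) = 0.0000.
Apply Jensen: I(r) = log|p(0)| + Σ_k log(r/|z_k|), summed over zeros inside |z| < r.
  log(r/|z_k|) for z_k = -1: log(3/1) = 1.0986
  log(r/|z_k|) for z_k = -1: log(3/1) = 1.0986
Sum over inside zeros: 2.1972.
I(r) = log|p(0)| + (inside sum) = 0.0000 + 2.1972 = 2.1972.
Closed form (all zeros inside, monic): I(r) = n·log(r) = 2·log(3) = 2.1972. ✓

I(r) ≈ 2.1972.


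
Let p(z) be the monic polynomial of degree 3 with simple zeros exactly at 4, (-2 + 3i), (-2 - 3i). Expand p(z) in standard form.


The polynomial is p(z) = ∏_{α ∈ S} (z − α), where S = {4, (-2 + 3i), (-2 - 3i)}.
Expanding the product yields: p(z) = z^3 -3·z -52.
Note conjugate pairs combine to real quadratics: (z − (-2+3i))(z − (-2−3i)) = z² + 4z + 13.
The resulting polynomial has degree 3 and real coefficients as required.

p(z) = z^3 -3·z -52.


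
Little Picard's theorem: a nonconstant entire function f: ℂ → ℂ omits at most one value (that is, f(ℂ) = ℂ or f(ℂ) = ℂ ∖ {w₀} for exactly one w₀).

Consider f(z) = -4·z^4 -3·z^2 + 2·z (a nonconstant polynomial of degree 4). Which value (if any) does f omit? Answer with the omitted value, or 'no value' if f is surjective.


Little Picard bounds the complement of f(ℂ) to at most one point.
For every w ∈ ℂ, the equation p(z) − w = 0 is a nonconstant polynomial in z and hence has at least one root by the fundamental theorem of algebra. So p is surjective onto ℂ, omitting no value.

Omitted value: no value.


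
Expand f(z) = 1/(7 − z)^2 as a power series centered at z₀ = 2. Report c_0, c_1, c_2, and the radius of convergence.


Let w = z − z₀, so z = z₀ + w.
Then 7 − z = 7 − (z₀ + w) = (7 − z₀) − w = 5 − w.
f(z) = 1/(5 − w)^2 = (1/(5)^2) · (1 − w/(5))^{−2}.
By the binomial series (1−u)^{−2} = Σ_{n≥0} C(n+1, 1) u^n for |u|<1, with u = w/(5):
  c_n = C(n+1, 1) / (5)^(n+2).
  c_0 = 1/(5)^2 = 1/25.
  c_1 = 2/(5)^3 = 2/125.
  c_2 = 3/(5)^4 = 3/625.
The series is valid for |w/d| < 1, i.e. |z − z₀| < |d|.
Radius of convergence: R = |7 − z₀| = |5| = 5 (distance from z₀ to the singularity z = 7).

c_0 = 1/25, c_1 = 2/125, c_2 = 3/625; R = 5.


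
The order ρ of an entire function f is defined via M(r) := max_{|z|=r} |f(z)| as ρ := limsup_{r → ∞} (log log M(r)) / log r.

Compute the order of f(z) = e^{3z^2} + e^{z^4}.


Each summand is entire of order 2 and 4 respectively (as in the single-exponential case). The order of a sum is at most the max of the orders, so ρ ≤ 4. For the lower bound: on |z|=r choose arg z so that 1z^4 is real positive; then |e^{1z^4}| = e^{1r^4} while |e^{3z^2}| ≤ e^{3r^2} = o(e^{1r^4}). So |f| ≥ e^{1r^4}(1 − o(1)) and ρ ≥ 4. Hence ρ = max(2, 4) = 4.
Therefore ρ = 4.

Order ρ = 4.


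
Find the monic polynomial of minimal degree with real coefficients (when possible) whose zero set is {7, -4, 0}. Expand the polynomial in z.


The polynomial is p(z) = ∏_{α ∈ S} (z − α), where S = {7, -4, 0}.
Expanding the product yields: p(z) = z^3 -3·z^2 -28·z.
The resulting polynomial has degree 3 and real coefficients as required.

p(z) = z^3 -3·z^2 -28·z.


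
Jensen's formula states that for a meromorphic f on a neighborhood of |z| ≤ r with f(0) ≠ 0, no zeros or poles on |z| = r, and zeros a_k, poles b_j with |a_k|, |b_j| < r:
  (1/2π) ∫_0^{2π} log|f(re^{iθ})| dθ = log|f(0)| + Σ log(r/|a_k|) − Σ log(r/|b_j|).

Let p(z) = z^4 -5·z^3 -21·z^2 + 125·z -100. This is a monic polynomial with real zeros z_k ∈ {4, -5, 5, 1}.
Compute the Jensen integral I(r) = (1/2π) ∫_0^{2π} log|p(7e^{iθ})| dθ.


Zeros: -5, 1, 4, 5; r = 7.
Inside |z| < r: -5, 1, 4, 5. Outside (|z| ≥ r): ∅.
p(0) = -100, so log|p(0)| = log(100) = 4.6052.
Apply Jensen: I(r) = log|p(0)| + Σ_k log(r/|z_k|), summed over zeros inside |z| < r.
  log(r/|z_k|) for z_k = 4: log(7/4) = 0.5596
  log(r/|z_k|) for z_k = -5: log(7/5) = 0.3365
  log(r/|z_k|) for z_k = 5: log(7/5) = 0.3365
  log(r/|z_k|) for z_k = 1: log(7/1) = 1.9459
Sum over inside zeros: 3.1785.
I(r) = log|p(0)| + (inside sum) = 4.6052 + 3.1785 = 7.7836.
Closed form (all zeros inside, monic): I(r) = n·log(r) = 4·log(7) = 7.7836. ✓

I(r) ≈ 7.7836.


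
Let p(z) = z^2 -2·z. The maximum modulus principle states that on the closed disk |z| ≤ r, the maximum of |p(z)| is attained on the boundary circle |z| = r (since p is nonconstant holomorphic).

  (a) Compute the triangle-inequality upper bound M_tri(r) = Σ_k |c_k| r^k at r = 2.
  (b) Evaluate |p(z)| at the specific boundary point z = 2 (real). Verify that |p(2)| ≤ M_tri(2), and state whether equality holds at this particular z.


Coefficients: c_0 = 0, c_1 = -2, c_2 = 1. Radius r = 2.
Part (a). Triangle bound: M_tri(r) = Σ_k |c_k| r^k
  = |0|·2^0 + |-2|·2^1 + |1|·2^2
  = 0 + 4 + 4 = 8.
This bounds M(r) := max_{|z|=r} |p(z)| from above; equality holds iff all terms c_k z^k can be made to align in phase at a single z on |z|=r.
Part (b). At z = 2 (real, on the circle |z| = r):
  p(2) = (0)·2^0 + (-2)·2^1 + (1)·2^2 = 0.
  |p(2)| = 0.
Check: |p(2)| = 0 ≤ 8 = M_tri(2). ✓ Equality does not hold at z = 2 (the coefficients have mixed signs, so the terms do not all align in phase there).

M_tri(2) = 8; |p(2)| = 0; equality at z=2: no.


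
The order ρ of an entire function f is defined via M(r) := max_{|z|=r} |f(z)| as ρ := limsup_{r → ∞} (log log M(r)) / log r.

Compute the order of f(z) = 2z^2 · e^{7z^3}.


M(r) = max_{|z|=r} |2|·|z|^2·|e^{7z^3}| = 2·r^2 · e^{7r^3} (the factors attain their maxima compatibly on |z|=r). Then log M(r) = log 2 + 2·log r + 7r^3, dominated by the last term, so log log M(r) ~ 3·log r. The polynomial factor 2z^2 contributes only a log r term and does not affect the order. ρ = 3.
Therefore ρ = 3.

Order ρ = 3.


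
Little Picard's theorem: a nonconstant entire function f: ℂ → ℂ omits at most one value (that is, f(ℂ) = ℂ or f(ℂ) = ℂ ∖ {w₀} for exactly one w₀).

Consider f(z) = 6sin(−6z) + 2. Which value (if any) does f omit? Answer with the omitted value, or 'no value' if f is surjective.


Little Picard bounds the complement of f(ℂ) to at most one point.
sin is entire and surjective onto ℂ: for every w ∈ ℂ, sin(ζ) = w has a solution ζ ∈ ℂ (e.g., via the complex inverse arcsin). With ζ = −6z this gives z = ζ/(-6). Then 6·sin(−6z) takes every value in 6·ℂ = ℂ, and adding 2 is a bijection of ℂ. So f is surjective and omits no value. (Note: only on the real line is sin bounded by [−1, 1].)

Omitted value: no value.
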